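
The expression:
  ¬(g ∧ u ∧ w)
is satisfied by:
  {w: False, u: False, g: False}
  {g: True, w: False, u: False}
  {u: True, w: False, g: False}
  {g: True, u: True, w: False}
  {w: True, g: False, u: False}
  {g: True, w: True, u: False}
  {u: True, w: True, g: False}


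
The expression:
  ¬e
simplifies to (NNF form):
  ¬e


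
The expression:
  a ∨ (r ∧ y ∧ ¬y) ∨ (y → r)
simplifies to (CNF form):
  a ∨ r ∨ ¬y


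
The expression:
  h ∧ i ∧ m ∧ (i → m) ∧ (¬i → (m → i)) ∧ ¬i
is never true.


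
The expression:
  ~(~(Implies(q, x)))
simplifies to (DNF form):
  x | ~q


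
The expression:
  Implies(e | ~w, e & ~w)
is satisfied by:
  {e: True, w: False}
  {w: True, e: False}


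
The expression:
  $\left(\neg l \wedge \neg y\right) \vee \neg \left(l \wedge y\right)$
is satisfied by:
  {l: False, y: False}
  {y: True, l: False}
  {l: True, y: False}


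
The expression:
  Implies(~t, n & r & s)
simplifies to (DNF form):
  t | (n & r & s)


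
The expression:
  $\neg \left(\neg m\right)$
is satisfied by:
  {m: True}


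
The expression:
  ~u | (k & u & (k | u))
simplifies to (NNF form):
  k | ~u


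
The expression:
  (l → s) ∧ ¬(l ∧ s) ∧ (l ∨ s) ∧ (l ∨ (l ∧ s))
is never true.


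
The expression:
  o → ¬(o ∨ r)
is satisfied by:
  {o: False}


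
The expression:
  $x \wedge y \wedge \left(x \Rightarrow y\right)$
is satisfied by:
  {x: True, y: True}


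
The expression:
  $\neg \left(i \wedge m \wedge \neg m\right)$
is always true.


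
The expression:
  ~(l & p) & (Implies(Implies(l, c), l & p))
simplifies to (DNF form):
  l & ~c & ~p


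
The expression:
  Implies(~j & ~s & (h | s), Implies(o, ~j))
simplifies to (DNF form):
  True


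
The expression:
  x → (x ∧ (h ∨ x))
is always true.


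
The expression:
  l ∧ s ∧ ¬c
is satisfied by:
  {s: True, l: True, c: False}


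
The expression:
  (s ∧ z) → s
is always true.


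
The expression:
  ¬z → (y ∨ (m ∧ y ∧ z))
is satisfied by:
  {y: True, z: True}
  {y: True, z: False}
  {z: True, y: False}


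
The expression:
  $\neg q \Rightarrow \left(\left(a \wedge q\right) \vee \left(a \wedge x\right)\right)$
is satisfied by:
  {x: True, q: True, a: True}
  {x: True, q: True, a: False}
  {q: True, a: True, x: False}
  {q: True, a: False, x: False}
  {x: True, a: True, q: False}


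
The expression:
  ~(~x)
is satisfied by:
  {x: True}


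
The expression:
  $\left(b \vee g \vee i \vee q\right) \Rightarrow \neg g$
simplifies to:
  $\neg g$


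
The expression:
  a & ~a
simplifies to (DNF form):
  False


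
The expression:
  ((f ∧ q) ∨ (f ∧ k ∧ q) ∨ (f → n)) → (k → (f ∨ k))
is always true.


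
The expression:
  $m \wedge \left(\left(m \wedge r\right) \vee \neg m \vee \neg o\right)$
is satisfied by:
  {r: True, m: True, o: False}
  {m: True, o: False, r: False}
  {r: True, o: True, m: True}


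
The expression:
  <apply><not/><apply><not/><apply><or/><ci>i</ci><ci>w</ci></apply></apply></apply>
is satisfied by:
  {i: True, w: True}
  {i: True, w: False}
  {w: True, i: False}


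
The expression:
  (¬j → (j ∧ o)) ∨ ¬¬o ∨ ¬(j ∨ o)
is always true.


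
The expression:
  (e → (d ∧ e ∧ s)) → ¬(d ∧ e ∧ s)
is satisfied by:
  {s: False, e: False, d: False}
  {d: True, s: False, e: False}
  {e: True, s: False, d: False}
  {d: True, e: True, s: False}
  {s: True, d: False, e: False}
  {d: True, s: True, e: False}
  {e: True, s: True, d: False}


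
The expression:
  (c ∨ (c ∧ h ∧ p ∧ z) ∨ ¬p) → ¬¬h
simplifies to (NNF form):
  h ∨ (p ∧ ¬c)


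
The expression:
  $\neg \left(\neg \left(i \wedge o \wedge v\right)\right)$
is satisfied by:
  {i: True, o: True, v: True}


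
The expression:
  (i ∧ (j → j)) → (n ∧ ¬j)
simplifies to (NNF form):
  (n ∧ ¬j) ∨ ¬i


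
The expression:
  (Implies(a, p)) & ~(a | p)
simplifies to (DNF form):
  ~a & ~p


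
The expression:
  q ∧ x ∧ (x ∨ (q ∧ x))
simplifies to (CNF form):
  q ∧ x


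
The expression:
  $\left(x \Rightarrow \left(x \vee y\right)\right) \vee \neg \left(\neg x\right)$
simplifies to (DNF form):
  $\text{True}$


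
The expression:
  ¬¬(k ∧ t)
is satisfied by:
  {t: True, k: True}


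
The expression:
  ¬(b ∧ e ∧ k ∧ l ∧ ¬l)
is always true.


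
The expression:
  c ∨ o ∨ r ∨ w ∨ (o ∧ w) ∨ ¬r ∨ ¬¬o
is always true.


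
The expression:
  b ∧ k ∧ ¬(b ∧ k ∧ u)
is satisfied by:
  {b: True, k: True, u: False}


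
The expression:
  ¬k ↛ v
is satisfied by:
  {v: False, k: False}


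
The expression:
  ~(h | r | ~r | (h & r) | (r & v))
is never true.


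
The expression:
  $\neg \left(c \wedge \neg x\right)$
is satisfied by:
  {x: True, c: False}
  {c: False, x: False}
  {c: True, x: True}


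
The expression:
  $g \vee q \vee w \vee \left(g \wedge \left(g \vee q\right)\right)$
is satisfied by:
  {q: True, g: True, w: True}
  {q: True, g: True, w: False}
  {q: True, w: True, g: False}
  {q: True, w: False, g: False}
  {g: True, w: True, q: False}
  {g: True, w: False, q: False}
  {w: True, g: False, q: False}


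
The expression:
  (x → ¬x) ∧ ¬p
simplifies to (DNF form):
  ¬p ∧ ¬x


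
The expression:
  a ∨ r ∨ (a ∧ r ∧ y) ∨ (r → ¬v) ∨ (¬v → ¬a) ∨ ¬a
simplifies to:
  True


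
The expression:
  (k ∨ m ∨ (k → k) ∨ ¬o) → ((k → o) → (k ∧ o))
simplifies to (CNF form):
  k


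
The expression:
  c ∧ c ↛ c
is never true.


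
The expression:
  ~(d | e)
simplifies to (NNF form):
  ~d & ~e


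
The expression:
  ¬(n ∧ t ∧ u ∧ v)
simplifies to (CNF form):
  ¬n ∨ ¬t ∨ ¬u ∨ ¬v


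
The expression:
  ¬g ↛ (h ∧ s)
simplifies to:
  ¬g ∧ (¬h ∨ ¬s)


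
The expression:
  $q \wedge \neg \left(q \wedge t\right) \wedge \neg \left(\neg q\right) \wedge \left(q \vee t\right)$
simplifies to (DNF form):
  $q \wedge \neg t$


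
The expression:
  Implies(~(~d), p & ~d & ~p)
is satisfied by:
  {d: False}


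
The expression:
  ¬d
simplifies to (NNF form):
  ¬d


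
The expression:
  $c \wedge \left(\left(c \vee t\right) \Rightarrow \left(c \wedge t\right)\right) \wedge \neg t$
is never true.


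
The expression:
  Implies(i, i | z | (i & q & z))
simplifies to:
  True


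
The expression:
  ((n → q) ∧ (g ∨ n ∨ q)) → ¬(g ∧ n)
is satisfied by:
  {g: False, q: False, n: False}
  {n: True, g: False, q: False}
  {q: True, g: False, n: False}
  {n: True, q: True, g: False}
  {g: True, n: False, q: False}
  {n: True, g: True, q: False}
  {q: True, g: True, n: False}


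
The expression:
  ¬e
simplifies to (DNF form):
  ¬e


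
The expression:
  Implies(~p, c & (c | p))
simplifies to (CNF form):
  c | p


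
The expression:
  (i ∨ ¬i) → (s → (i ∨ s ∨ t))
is always true.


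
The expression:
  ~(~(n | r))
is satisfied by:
  {r: True, n: True}
  {r: True, n: False}
  {n: True, r: False}


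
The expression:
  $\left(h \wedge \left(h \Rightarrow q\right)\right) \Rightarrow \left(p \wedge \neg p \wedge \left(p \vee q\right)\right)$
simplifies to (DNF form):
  $\neg h \vee \neg q$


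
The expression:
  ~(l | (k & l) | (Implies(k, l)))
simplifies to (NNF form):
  k & ~l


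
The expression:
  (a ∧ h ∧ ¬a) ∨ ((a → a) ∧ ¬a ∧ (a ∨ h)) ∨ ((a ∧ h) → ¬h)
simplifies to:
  ¬a ∨ ¬h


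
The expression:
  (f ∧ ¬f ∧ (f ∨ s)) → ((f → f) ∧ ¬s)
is always true.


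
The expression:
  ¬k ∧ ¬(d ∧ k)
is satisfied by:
  {k: False}


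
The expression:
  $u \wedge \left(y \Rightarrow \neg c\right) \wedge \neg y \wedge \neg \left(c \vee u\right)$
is never true.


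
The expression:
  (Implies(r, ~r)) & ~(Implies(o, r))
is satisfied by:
  {o: True, r: False}


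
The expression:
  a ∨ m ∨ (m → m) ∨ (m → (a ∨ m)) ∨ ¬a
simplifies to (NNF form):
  True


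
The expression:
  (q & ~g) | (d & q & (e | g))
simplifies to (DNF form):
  (d & q) | (q & ~g)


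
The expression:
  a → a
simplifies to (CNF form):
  True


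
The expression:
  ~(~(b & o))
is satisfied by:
  {b: True, o: True}


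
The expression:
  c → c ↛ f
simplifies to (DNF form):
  ¬c ∨ ¬f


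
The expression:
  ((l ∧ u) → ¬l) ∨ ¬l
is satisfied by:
  {l: False, u: False}
  {u: True, l: False}
  {l: True, u: False}


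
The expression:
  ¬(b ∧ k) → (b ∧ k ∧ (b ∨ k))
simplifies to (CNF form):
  b ∧ k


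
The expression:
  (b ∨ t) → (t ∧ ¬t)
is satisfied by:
  {t: False, b: False}


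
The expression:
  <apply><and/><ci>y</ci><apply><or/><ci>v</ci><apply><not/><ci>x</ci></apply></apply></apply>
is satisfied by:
  {v: True, y: True, x: False}
  {y: True, x: False, v: False}
  {x: True, v: True, y: True}


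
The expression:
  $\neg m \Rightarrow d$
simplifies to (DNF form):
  $d \vee m$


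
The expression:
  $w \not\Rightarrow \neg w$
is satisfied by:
  {w: True}


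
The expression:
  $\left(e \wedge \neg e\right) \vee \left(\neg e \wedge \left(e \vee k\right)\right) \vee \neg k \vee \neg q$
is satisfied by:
  {k: False, q: False, e: False}
  {e: True, k: False, q: False}
  {q: True, k: False, e: False}
  {e: True, q: True, k: False}
  {k: True, e: False, q: False}
  {e: True, k: True, q: False}
  {q: True, k: True, e: False}


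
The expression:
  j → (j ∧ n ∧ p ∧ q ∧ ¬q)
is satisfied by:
  {j: False}


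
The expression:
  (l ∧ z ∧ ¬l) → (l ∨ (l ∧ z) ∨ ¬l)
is always true.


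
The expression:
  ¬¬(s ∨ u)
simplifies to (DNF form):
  s ∨ u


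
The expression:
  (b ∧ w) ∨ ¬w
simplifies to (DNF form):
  b ∨ ¬w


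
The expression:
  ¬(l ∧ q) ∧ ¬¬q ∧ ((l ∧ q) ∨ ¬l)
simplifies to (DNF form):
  q ∧ ¬l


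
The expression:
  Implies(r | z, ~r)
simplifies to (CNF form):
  ~r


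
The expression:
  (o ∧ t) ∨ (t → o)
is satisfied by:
  {o: True, t: False}
  {t: False, o: False}
  {t: True, o: True}


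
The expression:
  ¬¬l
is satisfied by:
  {l: True}


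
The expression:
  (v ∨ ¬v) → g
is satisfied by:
  {g: True}


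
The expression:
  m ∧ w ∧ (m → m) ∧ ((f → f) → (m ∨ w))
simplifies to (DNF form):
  m ∧ w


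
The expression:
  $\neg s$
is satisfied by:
  {s: False}


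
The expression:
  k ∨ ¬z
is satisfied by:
  {k: True, z: False}
  {z: False, k: False}
  {z: True, k: True}


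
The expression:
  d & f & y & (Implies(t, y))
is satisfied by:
  {y: True, d: True, f: True}


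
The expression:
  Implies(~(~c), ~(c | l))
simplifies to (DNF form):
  ~c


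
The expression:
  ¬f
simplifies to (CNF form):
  ¬f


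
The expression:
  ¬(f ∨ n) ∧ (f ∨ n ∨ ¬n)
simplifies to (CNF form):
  ¬f ∧ ¬n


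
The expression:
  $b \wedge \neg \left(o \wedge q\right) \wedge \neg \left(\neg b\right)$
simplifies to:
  $b \wedge \left(\neg o \vee \neg q\right)$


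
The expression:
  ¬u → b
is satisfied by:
  {b: True, u: True}
  {b: True, u: False}
  {u: True, b: False}


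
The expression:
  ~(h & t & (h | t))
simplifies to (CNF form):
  ~h | ~t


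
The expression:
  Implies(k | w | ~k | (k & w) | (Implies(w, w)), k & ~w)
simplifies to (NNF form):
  k & ~w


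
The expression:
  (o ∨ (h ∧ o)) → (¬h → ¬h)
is always true.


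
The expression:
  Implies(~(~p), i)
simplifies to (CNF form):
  i | ~p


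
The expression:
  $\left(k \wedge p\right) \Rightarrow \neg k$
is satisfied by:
  {p: False, k: False}
  {k: True, p: False}
  {p: True, k: False}


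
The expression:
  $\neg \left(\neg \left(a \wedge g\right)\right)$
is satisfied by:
  {a: True, g: True}


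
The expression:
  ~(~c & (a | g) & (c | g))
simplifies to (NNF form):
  c | ~g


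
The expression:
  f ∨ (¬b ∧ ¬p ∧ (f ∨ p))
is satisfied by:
  {f: True}


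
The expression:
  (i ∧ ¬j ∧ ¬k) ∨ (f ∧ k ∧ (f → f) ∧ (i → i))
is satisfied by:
  {i: True, k: True, f: True, j: False}
  {k: True, f: True, j: False, i: False}
  {i: True, k: True, f: True, j: True}
  {k: True, f: True, j: True, i: False}
  {f: True, i: True, j: False, k: False}
  {i: True, j: False, f: False, k: False}


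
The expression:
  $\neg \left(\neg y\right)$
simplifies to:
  $y$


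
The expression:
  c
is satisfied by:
  {c: True}


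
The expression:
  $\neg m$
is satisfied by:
  {m: False}


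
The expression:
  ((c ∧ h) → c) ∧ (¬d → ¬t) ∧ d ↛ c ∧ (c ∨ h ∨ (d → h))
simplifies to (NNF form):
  d ∧ h ∧ ¬c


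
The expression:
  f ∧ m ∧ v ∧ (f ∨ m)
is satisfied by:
  {m: True, f: True, v: True}


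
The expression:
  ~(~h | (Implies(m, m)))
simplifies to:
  False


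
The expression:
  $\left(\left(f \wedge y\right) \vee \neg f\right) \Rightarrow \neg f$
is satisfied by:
  {y: False, f: False}
  {f: True, y: False}
  {y: True, f: False}


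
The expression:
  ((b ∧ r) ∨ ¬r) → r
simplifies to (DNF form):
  r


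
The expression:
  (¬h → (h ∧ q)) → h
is always true.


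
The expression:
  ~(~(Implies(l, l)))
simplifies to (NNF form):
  True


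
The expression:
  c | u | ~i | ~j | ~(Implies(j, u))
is always true.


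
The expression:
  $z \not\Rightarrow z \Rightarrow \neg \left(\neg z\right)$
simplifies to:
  $\text{True}$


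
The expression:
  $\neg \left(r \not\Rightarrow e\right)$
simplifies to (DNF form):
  $e \vee \neg r$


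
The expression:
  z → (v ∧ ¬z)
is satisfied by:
  {z: False}


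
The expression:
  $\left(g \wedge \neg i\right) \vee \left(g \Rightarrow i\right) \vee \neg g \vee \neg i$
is always true.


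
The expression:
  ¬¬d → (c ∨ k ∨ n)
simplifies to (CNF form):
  c ∨ k ∨ n ∨ ¬d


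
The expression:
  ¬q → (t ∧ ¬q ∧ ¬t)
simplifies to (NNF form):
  q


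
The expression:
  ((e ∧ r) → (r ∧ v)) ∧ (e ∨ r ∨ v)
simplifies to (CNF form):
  (e ∨ r ∨ v) ∧ (e ∨ v ∨ ¬e) ∧ (r ∨ v ∨ ¬r) ∧ (v ∨ ¬e ∨ ¬r)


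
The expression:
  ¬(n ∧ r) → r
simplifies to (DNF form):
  r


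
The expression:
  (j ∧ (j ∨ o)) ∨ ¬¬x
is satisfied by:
  {x: True, j: True}
  {x: True, j: False}
  {j: True, x: False}


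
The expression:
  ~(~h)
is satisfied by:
  {h: True}


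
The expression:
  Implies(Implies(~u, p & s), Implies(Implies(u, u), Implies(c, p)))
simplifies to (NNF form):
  p | ~c | ~u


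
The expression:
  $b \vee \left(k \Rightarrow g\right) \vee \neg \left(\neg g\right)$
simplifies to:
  $b \vee g \vee \neg k$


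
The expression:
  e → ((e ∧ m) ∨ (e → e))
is always true.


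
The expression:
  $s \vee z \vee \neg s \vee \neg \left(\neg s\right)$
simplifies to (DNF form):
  $\text{True}$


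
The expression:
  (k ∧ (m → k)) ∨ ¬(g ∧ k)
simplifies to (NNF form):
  True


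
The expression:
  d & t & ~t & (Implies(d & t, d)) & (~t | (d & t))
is never true.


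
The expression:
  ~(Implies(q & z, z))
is never true.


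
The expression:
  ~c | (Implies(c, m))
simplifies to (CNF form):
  m | ~c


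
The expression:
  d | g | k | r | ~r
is always true.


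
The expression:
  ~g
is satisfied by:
  {g: False}


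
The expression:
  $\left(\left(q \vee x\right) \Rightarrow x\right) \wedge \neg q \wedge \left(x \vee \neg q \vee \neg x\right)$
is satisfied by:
  {q: False}


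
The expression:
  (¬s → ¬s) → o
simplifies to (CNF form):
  o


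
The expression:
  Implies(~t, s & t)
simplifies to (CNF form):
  t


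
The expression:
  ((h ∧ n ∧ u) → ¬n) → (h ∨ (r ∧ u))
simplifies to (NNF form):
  h ∨ (r ∧ u)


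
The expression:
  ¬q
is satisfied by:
  {q: False}


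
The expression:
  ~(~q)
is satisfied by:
  {q: True}


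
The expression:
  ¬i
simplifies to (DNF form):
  ¬i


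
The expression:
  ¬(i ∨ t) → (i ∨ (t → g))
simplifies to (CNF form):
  True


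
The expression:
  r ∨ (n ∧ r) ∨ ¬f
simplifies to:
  r ∨ ¬f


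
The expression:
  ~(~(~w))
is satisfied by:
  {w: False}


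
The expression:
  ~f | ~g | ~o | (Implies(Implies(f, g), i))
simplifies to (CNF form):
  i | ~f | ~g | ~o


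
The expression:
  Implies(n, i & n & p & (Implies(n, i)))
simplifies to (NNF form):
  ~n | (i & p)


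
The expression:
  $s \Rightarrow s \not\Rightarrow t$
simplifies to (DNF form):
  $\neg s \vee \neg t$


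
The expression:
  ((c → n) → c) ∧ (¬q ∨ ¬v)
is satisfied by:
  {c: True, v: False, q: False}
  {c: True, q: True, v: False}
  {c: True, v: True, q: False}


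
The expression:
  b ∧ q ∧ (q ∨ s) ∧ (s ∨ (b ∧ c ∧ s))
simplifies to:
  b ∧ q ∧ s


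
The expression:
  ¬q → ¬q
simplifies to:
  True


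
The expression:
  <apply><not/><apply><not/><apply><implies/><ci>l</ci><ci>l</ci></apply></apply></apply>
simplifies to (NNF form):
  <true/>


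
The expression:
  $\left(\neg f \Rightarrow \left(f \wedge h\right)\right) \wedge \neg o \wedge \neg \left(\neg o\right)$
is never true.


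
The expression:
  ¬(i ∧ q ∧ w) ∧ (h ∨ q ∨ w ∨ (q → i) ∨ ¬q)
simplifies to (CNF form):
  ¬i ∨ ¬q ∨ ¬w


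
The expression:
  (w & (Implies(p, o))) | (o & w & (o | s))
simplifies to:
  w & (o | ~p)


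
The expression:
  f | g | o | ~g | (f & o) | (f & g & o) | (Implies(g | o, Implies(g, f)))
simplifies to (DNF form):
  True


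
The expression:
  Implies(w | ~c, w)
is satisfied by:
  {c: True, w: True}
  {c: True, w: False}
  {w: True, c: False}


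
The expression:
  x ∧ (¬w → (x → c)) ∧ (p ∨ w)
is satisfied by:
  {c: True, w: True, x: True, p: True}
  {c: True, w: True, x: True, p: False}
  {w: True, x: True, p: True, c: False}
  {w: True, x: True, p: False, c: False}
  {c: True, x: True, p: True, w: False}


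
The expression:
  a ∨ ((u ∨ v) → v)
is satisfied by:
  {a: True, v: True, u: False}
  {a: True, u: False, v: False}
  {v: True, u: False, a: False}
  {v: False, u: False, a: False}
  {a: True, v: True, u: True}
  {a: True, u: True, v: False}
  {v: True, u: True, a: False}


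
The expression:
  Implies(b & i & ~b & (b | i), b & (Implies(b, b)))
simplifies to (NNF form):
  True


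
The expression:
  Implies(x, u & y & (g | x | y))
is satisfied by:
  {y: True, u: True, x: False}
  {y: True, u: False, x: False}
  {u: True, y: False, x: False}
  {y: False, u: False, x: False}
  {y: True, x: True, u: True}


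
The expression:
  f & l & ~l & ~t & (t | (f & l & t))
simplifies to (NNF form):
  False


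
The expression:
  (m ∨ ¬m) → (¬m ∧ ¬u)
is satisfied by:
  {u: False, m: False}


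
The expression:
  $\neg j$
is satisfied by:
  {j: False}


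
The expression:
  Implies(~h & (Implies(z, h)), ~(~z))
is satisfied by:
  {z: True, h: True}
  {z: True, h: False}
  {h: True, z: False}


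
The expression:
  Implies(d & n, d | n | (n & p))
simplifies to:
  True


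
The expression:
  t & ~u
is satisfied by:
  {t: True, u: False}


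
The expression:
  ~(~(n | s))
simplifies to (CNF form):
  n | s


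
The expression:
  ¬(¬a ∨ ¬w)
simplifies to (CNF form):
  a ∧ w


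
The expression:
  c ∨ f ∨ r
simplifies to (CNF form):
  c ∨ f ∨ r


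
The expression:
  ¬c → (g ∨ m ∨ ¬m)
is always true.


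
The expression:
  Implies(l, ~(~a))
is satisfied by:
  {a: True, l: False}
  {l: False, a: False}
  {l: True, a: True}


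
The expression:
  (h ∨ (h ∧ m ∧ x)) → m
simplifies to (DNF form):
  m ∨ ¬h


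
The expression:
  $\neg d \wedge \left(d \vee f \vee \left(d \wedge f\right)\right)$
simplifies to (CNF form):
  $f \wedge \neg d$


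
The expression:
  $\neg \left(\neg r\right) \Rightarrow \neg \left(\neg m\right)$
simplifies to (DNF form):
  $m \vee \neg r$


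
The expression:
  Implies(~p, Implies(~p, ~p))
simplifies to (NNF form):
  True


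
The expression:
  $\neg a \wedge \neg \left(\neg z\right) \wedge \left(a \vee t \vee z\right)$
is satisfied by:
  {z: True, a: False}


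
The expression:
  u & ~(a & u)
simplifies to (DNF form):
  u & ~a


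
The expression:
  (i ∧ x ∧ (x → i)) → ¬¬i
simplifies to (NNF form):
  True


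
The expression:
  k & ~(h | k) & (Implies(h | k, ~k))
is never true.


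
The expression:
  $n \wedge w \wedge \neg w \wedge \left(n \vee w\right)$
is never true.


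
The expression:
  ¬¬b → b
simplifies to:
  True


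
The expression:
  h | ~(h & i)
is always true.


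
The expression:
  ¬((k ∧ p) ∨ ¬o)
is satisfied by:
  {o: True, p: False, k: False}
  {k: True, o: True, p: False}
  {p: True, o: True, k: False}


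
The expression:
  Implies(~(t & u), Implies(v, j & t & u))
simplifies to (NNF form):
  ~v | (t & u)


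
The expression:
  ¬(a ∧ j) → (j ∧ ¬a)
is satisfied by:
  {j: True}


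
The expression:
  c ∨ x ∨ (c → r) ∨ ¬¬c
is always true.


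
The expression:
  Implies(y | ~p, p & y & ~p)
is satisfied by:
  {p: True, y: False}


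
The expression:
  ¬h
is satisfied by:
  {h: False}


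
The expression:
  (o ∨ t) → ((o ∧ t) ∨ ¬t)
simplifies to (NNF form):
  o ∨ ¬t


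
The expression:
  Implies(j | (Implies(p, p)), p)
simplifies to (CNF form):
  p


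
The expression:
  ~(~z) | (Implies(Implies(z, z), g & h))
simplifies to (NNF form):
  z | (g & h)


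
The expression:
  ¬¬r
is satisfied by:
  {r: True}


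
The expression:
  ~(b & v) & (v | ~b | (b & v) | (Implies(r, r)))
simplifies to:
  ~b | ~v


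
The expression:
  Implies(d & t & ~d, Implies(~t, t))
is always true.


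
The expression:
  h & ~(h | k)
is never true.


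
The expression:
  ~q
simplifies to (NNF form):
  ~q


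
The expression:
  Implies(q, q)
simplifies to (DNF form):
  True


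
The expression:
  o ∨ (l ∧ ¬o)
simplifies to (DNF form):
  l ∨ o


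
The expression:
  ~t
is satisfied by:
  {t: False}


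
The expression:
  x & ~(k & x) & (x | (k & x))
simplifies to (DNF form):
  x & ~k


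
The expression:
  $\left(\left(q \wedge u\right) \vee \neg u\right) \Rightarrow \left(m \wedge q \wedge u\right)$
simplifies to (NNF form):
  $u \wedge \left(m \vee \neg q\right)$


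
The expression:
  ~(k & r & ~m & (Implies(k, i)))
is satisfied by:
  {m: True, k: False, i: False, r: False}
  {r: False, k: False, m: False, i: False}
  {r: True, m: True, k: False, i: False}
  {r: True, k: False, m: False, i: False}
  {i: True, m: True, r: False, k: False}
  {i: True, r: False, k: False, m: False}
  {i: True, r: True, m: True, k: False}
  {i: True, r: True, k: False, m: False}
  {m: True, k: True, i: False, r: False}
  {k: True, i: False, m: False, r: False}
  {r: True, k: True, m: True, i: False}
  {r: True, k: True, i: False, m: False}
  {m: True, k: True, i: True, r: False}
  {k: True, i: True, r: False, m: False}
  {r: True, k: True, i: True, m: True}


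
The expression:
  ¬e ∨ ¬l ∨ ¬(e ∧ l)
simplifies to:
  ¬e ∨ ¬l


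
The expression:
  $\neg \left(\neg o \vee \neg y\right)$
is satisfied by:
  {o: True, y: True}


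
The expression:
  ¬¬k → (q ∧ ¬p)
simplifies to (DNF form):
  (q ∧ ¬p) ∨ ¬k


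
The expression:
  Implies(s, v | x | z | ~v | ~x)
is always true.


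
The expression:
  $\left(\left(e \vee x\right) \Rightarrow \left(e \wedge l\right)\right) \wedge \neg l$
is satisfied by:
  {x: False, e: False, l: False}


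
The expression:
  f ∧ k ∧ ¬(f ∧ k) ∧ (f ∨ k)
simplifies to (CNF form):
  False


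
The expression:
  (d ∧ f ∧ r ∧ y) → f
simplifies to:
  True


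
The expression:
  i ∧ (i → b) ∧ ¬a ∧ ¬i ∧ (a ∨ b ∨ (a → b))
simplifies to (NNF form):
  False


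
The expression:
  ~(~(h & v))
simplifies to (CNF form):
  h & v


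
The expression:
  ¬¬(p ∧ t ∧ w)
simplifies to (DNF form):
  p ∧ t ∧ w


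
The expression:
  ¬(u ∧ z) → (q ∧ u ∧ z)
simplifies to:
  u ∧ z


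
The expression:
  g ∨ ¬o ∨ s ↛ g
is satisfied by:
  {g: True, s: True, o: False}
  {g: True, o: False, s: False}
  {s: True, o: False, g: False}
  {s: False, o: False, g: False}
  {g: True, s: True, o: True}
  {g: True, o: True, s: False}
  {s: True, o: True, g: False}


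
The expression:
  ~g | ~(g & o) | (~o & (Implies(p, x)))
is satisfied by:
  {g: False, o: False}
  {o: True, g: False}
  {g: True, o: False}


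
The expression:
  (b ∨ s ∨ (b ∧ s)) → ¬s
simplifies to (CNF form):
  ¬s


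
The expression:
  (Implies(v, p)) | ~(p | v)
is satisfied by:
  {p: True, v: False}
  {v: False, p: False}
  {v: True, p: True}


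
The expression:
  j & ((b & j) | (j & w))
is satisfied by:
  {j: True, b: True, w: True}
  {j: True, b: True, w: False}
  {j: True, w: True, b: False}


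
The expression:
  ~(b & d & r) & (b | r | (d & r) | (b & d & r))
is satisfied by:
  {r: True, d: False, b: False}
  {r: True, b: True, d: False}
  {r: True, d: True, b: False}
  {b: True, d: False, r: False}
  {b: True, d: True, r: False}


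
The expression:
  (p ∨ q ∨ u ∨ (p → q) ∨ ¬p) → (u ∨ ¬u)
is always true.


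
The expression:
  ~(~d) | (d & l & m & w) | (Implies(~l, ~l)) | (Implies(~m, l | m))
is always true.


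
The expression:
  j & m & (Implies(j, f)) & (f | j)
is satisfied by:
  {m: True, j: True, f: True}


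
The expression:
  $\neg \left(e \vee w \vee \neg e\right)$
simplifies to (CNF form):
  $\text{False}$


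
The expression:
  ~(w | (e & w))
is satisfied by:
  {w: False}


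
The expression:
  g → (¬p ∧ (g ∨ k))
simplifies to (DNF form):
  ¬g ∨ ¬p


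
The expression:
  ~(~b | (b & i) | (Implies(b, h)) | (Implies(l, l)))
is never true.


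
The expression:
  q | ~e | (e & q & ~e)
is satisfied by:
  {q: True, e: False}
  {e: False, q: False}
  {e: True, q: True}


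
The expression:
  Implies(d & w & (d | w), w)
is always true.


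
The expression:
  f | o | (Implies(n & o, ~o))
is always true.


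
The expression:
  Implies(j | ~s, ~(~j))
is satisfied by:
  {s: True, j: True}
  {s: True, j: False}
  {j: True, s: False}


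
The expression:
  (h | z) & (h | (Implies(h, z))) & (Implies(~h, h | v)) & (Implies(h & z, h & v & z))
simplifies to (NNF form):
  (v & z) | (h & ~z)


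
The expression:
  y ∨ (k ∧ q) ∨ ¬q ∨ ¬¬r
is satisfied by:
  {r: True, y: True, k: True, q: False}
  {r: True, y: True, q: False, k: False}
  {r: True, k: True, q: False, y: False}
  {r: True, q: False, k: False, y: False}
  {y: True, k: True, q: False, r: False}
  {y: True, q: False, k: False, r: False}
  {k: True, y: False, q: False, r: False}
  {y: False, q: False, k: False, r: False}
  {y: True, r: True, q: True, k: True}
  {y: True, r: True, q: True, k: False}
  {r: True, q: True, k: True, y: False}
  {r: True, q: True, y: False, k: False}
  {k: True, q: True, y: True, r: False}
  {q: True, y: True, r: False, k: False}
  {q: True, k: True, r: False, y: False}


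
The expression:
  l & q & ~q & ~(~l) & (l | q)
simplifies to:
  False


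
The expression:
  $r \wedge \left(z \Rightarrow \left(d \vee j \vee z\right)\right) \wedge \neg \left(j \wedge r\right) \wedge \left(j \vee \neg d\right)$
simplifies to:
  $r \wedge \neg d \wedge \neg j$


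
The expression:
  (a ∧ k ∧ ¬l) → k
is always true.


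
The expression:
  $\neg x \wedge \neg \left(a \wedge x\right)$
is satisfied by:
  {x: False}


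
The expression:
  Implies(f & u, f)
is always true.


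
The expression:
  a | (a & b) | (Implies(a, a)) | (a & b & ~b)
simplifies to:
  True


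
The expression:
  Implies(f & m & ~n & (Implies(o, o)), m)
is always true.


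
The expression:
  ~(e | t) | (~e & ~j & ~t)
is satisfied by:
  {e: False, t: False}


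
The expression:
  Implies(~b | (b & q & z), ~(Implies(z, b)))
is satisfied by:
  {z: True, q: False, b: False}
  {b: True, z: True, q: False}
  {z: True, q: True, b: False}
  {b: True, q: False, z: False}
  {b: True, q: True, z: False}


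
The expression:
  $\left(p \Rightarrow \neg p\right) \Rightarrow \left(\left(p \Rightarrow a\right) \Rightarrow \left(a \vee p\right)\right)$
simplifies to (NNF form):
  $a \vee p$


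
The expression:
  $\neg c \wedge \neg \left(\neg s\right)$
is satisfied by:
  {s: True, c: False}


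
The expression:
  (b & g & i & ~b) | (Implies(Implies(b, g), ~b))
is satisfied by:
  {g: False, b: False}
  {b: True, g: False}
  {g: True, b: False}


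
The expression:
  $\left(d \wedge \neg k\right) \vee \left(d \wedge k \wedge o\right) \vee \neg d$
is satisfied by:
  {o: True, k: False, d: False}
  {k: False, d: False, o: False}
  {d: True, o: True, k: False}
  {d: True, k: False, o: False}
  {o: True, k: True, d: False}
  {k: True, o: False, d: False}
  {d: True, k: True, o: True}


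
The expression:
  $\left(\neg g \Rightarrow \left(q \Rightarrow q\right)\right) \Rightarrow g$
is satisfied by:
  {g: True}


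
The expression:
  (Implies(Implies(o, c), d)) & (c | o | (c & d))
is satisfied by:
  {d: True, o: True, c: False}
  {o: True, c: False, d: False}
  {d: True, c: True, o: True}
  {d: True, c: True, o: False}


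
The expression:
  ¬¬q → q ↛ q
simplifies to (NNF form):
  ¬q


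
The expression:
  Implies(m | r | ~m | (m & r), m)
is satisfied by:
  {m: True}


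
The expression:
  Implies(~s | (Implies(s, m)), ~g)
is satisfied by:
  {s: True, m: False, g: False}
  {m: False, g: False, s: False}
  {s: True, m: True, g: False}
  {m: True, s: False, g: False}
  {g: True, s: True, m: False}


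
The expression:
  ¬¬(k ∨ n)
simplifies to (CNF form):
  k ∨ n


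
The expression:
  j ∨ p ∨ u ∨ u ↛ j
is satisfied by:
  {u: True, p: True, j: True}
  {u: True, p: True, j: False}
  {u: True, j: True, p: False}
  {u: True, j: False, p: False}
  {p: True, j: True, u: False}
  {p: True, j: False, u: False}
  {j: True, p: False, u: False}


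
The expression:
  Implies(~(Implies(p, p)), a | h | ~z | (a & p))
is always true.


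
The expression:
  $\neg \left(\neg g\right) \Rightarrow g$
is always true.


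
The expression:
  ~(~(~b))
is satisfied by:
  {b: False}


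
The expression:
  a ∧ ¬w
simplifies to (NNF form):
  a ∧ ¬w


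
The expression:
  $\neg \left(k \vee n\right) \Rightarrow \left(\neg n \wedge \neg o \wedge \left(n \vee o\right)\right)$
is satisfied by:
  {n: True, k: True}
  {n: True, k: False}
  {k: True, n: False}


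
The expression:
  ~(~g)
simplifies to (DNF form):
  g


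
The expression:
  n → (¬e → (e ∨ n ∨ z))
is always true.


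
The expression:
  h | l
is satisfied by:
  {l: True, h: True}
  {l: True, h: False}
  {h: True, l: False}


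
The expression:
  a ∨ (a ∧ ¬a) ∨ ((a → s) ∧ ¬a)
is always true.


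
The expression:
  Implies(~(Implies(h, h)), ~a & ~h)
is always true.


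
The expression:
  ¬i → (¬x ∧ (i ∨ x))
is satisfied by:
  {i: True}


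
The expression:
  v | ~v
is always true.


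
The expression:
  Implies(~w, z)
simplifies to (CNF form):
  w | z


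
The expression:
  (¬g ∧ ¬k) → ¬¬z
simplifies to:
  g ∨ k ∨ z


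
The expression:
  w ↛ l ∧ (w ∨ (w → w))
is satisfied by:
  {w: True, l: False}


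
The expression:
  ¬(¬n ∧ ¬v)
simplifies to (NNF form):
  n ∨ v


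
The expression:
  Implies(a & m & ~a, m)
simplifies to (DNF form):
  True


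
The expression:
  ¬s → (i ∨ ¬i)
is always true.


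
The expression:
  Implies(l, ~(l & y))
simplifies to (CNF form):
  ~l | ~y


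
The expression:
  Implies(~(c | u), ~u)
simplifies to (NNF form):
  True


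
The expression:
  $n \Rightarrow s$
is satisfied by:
  {s: True, n: False}
  {n: False, s: False}
  {n: True, s: True}


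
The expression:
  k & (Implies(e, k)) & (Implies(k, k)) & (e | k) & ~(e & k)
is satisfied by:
  {k: True, e: False}


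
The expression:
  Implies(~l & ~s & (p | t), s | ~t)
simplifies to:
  l | s | ~t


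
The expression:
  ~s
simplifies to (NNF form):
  ~s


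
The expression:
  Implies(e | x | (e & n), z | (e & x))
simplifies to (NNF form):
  z | (e & x) | (~e & ~x)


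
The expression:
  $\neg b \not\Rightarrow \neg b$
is never true.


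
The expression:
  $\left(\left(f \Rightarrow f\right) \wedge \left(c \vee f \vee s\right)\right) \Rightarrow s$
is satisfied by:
  {s: True, f: False, c: False}
  {s: True, c: True, f: False}
  {s: True, f: True, c: False}
  {s: True, c: True, f: True}
  {c: False, f: False, s: False}


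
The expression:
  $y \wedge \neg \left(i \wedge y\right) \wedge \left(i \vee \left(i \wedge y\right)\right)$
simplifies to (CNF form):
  $\text{False}$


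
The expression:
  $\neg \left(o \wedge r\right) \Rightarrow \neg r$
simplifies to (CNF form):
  $o \vee \neg r$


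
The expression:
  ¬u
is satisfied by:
  {u: False}


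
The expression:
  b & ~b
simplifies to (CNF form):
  False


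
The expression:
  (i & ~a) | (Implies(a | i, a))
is always true.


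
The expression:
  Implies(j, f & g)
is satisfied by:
  {g: True, f: True, j: False}
  {g: True, f: False, j: False}
  {f: True, g: False, j: False}
  {g: False, f: False, j: False}
  {j: True, g: True, f: True}


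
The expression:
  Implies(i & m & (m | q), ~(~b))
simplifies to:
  b | ~i | ~m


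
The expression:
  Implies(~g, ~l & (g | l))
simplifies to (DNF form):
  g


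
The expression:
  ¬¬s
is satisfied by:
  {s: True}


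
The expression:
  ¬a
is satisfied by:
  {a: False}


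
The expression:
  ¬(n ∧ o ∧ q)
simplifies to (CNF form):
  ¬n ∨ ¬o ∨ ¬q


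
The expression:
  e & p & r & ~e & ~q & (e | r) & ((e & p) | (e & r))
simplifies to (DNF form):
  False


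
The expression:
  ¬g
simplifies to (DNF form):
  ¬g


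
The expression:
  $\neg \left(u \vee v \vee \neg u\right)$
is never true.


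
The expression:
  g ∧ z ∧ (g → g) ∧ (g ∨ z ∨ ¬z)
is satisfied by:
  {z: True, g: True}


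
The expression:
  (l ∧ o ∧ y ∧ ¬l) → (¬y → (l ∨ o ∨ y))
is always true.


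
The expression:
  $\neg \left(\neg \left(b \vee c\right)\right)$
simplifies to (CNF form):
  $b \vee c$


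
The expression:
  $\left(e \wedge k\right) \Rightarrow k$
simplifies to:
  $\text{True}$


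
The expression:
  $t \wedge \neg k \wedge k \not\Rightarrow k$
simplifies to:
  $\text{False}$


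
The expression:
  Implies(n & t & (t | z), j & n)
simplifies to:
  j | ~n | ~t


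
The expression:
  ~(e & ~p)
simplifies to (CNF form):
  p | ~e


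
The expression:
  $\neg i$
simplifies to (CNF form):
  $\neg i$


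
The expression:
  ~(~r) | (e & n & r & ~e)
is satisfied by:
  {r: True}


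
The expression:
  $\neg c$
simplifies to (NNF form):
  $\neg c$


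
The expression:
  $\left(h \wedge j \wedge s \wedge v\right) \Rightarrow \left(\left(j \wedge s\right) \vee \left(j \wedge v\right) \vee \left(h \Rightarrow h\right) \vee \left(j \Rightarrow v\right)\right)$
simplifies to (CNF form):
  $\text{True}$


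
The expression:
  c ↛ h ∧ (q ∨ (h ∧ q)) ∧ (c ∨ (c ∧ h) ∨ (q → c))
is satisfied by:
  {c: True, q: True, h: False}


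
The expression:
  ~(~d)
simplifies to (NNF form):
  d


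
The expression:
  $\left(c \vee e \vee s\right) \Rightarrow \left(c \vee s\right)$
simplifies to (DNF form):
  $c \vee s \vee \neg e$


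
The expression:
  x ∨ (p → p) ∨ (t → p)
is always true.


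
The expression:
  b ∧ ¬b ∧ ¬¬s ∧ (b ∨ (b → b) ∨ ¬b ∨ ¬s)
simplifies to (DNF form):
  False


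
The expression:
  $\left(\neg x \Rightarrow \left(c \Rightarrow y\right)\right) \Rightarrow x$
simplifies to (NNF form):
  $x \vee \left(c \wedge \neg y\right)$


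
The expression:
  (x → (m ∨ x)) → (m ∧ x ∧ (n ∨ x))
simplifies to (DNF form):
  m ∧ x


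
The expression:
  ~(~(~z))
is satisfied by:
  {z: False}


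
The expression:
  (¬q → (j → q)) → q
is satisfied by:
  {q: True, j: True}
  {q: True, j: False}
  {j: True, q: False}


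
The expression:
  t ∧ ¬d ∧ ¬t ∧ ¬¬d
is never true.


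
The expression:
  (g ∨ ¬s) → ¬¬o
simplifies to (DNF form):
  o ∨ (s ∧ ¬g)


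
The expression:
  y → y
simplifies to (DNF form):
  True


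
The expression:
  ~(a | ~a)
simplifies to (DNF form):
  False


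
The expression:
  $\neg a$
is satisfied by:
  {a: False}


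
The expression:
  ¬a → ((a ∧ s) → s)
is always true.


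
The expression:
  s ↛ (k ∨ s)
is never true.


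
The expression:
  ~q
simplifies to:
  ~q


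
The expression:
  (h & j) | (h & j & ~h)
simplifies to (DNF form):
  h & j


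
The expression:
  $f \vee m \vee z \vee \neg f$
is always true.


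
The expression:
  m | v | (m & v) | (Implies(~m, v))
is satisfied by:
  {m: True, v: True}
  {m: True, v: False}
  {v: True, m: False}


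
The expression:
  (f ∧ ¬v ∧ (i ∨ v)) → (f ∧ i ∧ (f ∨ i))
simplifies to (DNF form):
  True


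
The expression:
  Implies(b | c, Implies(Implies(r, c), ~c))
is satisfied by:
  {c: False}


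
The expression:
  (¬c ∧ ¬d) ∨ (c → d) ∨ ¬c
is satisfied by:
  {d: True, c: False}
  {c: False, d: False}
  {c: True, d: True}


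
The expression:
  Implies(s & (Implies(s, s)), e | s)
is always true.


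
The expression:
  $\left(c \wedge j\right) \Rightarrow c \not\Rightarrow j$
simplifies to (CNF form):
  $\neg c \vee \neg j$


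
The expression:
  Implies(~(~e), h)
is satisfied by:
  {h: True, e: False}
  {e: False, h: False}
  {e: True, h: True}


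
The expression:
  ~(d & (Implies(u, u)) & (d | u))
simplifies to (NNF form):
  ~d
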